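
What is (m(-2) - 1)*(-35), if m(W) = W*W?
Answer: -105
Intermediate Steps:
m(W) = W²
(m(-2) - 1)*(-35) = ((-2)² - 1)*(-35) = (4 - 1)*(-35) = 3*(-35) = -105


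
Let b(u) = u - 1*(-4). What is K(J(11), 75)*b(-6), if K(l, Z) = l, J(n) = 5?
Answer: -10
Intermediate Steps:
b(u) = 4 + u (b(u) = u + 4 = 4 + u)
K(J(11), 75)*b(-6) = 5*(4 - 6) = 5*(-2) = -10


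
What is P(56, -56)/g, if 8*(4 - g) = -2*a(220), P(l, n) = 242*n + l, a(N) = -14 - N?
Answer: 26992/109 ≈ 247.63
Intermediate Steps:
P(l, n) = l + 242*n
g = -109/2 (g = 4 - (-1)*(-14 - 1*220)/4 = 4 - (-1)*(-14 - 220)/4 = 4 - (-1)*(-234)/4 = 4 - ⅛*468 = 4 - 117/2 = -109/2 ≈ -54.500)
P(56, -56)/g = (56 + 242*(-56))/(-109/2) = (56 - 13552)*(-2/109) = -13496*(-2/109) = 26992/109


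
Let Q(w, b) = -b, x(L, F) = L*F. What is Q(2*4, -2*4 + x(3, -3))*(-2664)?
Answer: -45288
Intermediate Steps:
x(L, F) = F*L
Q(2*4, -2*4 + x(3, -3))*(-2664) = -(-2*4 - 3*3)*(-2664) = -(-8 - 9)*(-2664) = -1*(-17)*(-2664) = 17*(-2664) = -45288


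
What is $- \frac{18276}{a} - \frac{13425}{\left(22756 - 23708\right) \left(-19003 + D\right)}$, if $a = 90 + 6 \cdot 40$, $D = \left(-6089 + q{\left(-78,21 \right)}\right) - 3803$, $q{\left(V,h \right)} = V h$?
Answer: $- \frac{88540087511}{1598707880} \approx -55.382$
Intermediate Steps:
$D = -11530$ ($D = \left(-6089 - 1638\right) - 3803 = -7727 - 3803 = -11530$)
$a = 330$ ($a = 90 + 240 = 330$)
$- \frac{18276}{a} - \frac{13425}{\left(22756 - 23708\right) \left(-19003 + D\right)} = - \frac{18276}{330} - \frac{13425}{\left(22756 - 23708\right) \left(-19003 - 11530\right)} = \left(-18276\right) \frac{1}{330} - \frac{13425}{\left(-952\right) \left(-30533\right)} = - \frac{3046}{55} - \frac{13425}{29067416} = - \frac{88540087511}{1598707880}$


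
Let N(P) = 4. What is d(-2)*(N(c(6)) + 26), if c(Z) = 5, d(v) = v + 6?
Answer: 120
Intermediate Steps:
d(v) = 6 + v
d(-2)*(N(c(6)) + 26) = (6 - 2)*(4 + 26) = 4*30 = 120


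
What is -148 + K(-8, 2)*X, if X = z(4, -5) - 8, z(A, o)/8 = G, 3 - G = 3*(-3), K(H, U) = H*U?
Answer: -1556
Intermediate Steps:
G = 12 (G = 3 - 3*(-3) = 3 - 1*(-9) = 3 + 9 = 12)
z(A, o) = 96 (z(A, o) = 8*12 = 96)
X = 88 (X = 96 - 8 = 88)
-148 + K(-8, 2)*X = -148 - 8*2*88 = -148 - 16*88 = -148 - 1408 = -1556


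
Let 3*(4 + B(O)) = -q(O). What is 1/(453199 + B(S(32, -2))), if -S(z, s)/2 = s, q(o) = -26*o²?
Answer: 3/1360001 ≈ 2.2059e-6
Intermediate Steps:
S(z, s) = -2*s
B(O) = -4 + 26*O²/3 (B(O) = -4 + (-(-26)*O²)/3 = -4 + (26*O²)/3 = -4 + 26*O²/3)
1/(453199 + B(S(32, -2))) = 1/(453199 + (-4 + 26*(-2*(-2))²/3)) = 1/(453199 + (-4 + (26/3)*4²)) = 1/(453199 + (-4 + (26/3)*16)) = 1/(453199 + (-4 + 416/3)) = 1/(453199 + 404/3) = 1/(1360001/3) = 3/1360001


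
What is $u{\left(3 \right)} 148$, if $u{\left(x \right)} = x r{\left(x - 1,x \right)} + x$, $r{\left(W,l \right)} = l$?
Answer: $1776$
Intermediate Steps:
$u{\left(x \right)} = x + x^{2}$ ($u{\left(x \right)} = x x + x = x^{2} + x = x + x^{2}$)
$u{\left(3 \right)} 148 = 3 \left(1 + 3\right) 148 = 3 \cdot 4 \cdot 148 = 12 \cdot 148 = 1776$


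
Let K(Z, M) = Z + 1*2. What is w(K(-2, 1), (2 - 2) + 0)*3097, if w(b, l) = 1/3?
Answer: 3097/3 ≈ 1032.3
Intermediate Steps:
K(Z, M) = 2 + Z (K(Z, M) = Z + 2 = 2 + Z)
w(b, l) = ⅓
w(K(-2, 1), (2 - 2) + 0)*3097 = (⅓)*3097 = 3097/3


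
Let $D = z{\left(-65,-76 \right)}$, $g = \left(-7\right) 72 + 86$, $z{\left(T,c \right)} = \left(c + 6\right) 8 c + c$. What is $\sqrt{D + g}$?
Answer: $3 \sqrt{4674} \approx 205.1$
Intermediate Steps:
$z{\left(T,c \right)} = c + c \left(48 + 8 c\right)$ ($z{\left(T,c \right)} = \left(6 + c\right) 8 c + c = \left(48 + 8 c\right) c + c = c \left(48 + 8 c\right) + c = c + c \left(48 + 8 c\right)$)
$g = -418$ ($g = -504 + 86 = -418$)
$D = 42484$ ($D = - 76 \left(49 + 8 \left(-76\right)\right) = - 76 \left(49 - 608\right) = \left(-76\right) \left(-559\right) = 42484$)
$\sqrt{D + g} = \sqrt{42484 - 418} = \sqrt{42066} = 3 \sqrt{4674}$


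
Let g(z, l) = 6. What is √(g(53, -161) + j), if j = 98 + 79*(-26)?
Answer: 5*I*√78 ≈ 44.159*I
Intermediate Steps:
j = -1956 (j = 98 - 2054 = -1956)
√(g(53, -161) + j) = √(6 - 1956) = √(-1950) = 5*I*√78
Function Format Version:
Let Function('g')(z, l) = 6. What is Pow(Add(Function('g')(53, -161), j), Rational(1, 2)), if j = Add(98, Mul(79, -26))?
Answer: Mul(5, I, Pow(78, Rational(1, 2))) ≈ Mul(44.159, I)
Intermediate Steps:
j = -1956 (j = Add(98, -2054) = -1956)
Pow(Add(Function('g')(53, -161), j), Rational(1, 2)) = Pow(Add(6, -1956), Rational(1, 2)) = Pow(-1950, Rational(1, 2)) = Mul(5, I, Pow(78, Rational(1, 2)))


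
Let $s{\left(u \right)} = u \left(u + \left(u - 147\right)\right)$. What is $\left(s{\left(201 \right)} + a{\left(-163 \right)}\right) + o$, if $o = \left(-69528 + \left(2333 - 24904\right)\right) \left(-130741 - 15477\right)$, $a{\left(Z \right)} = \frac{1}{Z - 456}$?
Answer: $\frac{8335814776102}{619} \approx 1.3467 \cdot 10^{10}$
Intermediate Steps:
$a{\left(Z \right)} = \frac{1}{-456 + Z}$
$s{\left(u \right)} = u \left(-147 + 2 u\right)$ ($s{\left(u \right)} = u \left(u + \left(-147 + u\right)\right) = u \left(-147 + 2 u\right)$)
$o = 13466531582$ ($o = \left(-69528 - 22571\right) \left(-146218\right) = \left(-92099\right) \left(-146218\right) = 13466531582$)
$\left(s{\left(201 \right)} + a{\left(-163 \right)}\right) + o = \left(201 \left(-147 + 2 \cdot 201\right) + \frac{1}{-456 - 163}\right) + 13466531582 = \left(201 \left(-147 + 402\right) + \frac{1}{-619}\right) + 13466531582 = \left(201 \cdot 255 - \frac{1}{619}\right) + 13466531582 = \left(51255 - \frac{1}{619}\right) + 13466531582 = \frac{31726844}{619} + 13466531582 = \frac{8335814776102}{619}$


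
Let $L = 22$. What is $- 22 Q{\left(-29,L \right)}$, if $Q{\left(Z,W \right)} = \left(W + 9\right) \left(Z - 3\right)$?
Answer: $21824$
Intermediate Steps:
$Q{\left(Z,W \right)} = \left(-3 + Z\right) \left(9 + W\right)$ ($Q{\left(Z,W \right)} = \left(9 + W\right) \left(-3 + Z\right) = \left(-3 + Z\right) \left(9 + W\right)$)
$- 22 Q{\left(-29,L \right)} = - 22 \left(-27 - 66 + 9 \left(-29\right) + 22 \left(-29\right)\right) = - 22 \left(-27 - 66 - 261 - 638\right) = \left(-22\right) \left(-992\right) = 21824$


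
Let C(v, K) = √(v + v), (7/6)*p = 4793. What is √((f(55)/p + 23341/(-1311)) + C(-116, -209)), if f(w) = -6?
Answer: √(-703028015823570 + 78967836012258*I*√58)/6283623 ≈ 1.6772 + 4.5408*I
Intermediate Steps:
p = 28758/7 (p = (6/7)*4793 = 28758/7 ≈ 4108.3)
C(v, K) = √2*√v (C(v, K) = √(2*v) = √2*√v)
√((f(55)/p + 23341/(-1311)) + C(-116, -209)) = √((-6/28758/7 + 23341/(-1311)) + √2*√(-116)) = √((-6*7/28758 + 23341*(-1/1311)) + √2*(2*I*√29)) = √((-7/4793 - 23341/1311) + 2*I*√58) = √(-111882590/6283623 + 2*I*√58)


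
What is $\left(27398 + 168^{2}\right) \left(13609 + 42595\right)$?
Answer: $3126178888$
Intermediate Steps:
$\left(27398 + 168^{2}\right) \left(13609 + 42595\right) = \left(27398 + 28224\right) 56204 = 55622 \cdot 56204 = 3126178888$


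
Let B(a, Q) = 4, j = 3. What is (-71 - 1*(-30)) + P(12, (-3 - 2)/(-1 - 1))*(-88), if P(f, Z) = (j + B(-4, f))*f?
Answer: -7433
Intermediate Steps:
P(f, Z) = 7*f (P(f, Z) = (3 + 4)*f = 7*f)
(-71 - 1*(-30)) + P(12, (-3 - 2)/(-1 - 1))*(-88) = (-71 - 1*(-30)) + (7*12)*(-88) = (-71 + 30) + 84*(-88) = -41 - 7392 = -7433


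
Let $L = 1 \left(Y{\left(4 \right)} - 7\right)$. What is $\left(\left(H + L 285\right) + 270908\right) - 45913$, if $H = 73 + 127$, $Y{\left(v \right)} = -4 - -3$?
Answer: $222915$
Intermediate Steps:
$Y{\left(v \right)} = -1$ ($Y{\left(v \right)} = -4 + 3 = -1$)
$H = 200$
$L = -8$ ($L = 1 \left(-1 - 7\right) = 1 \left(-8\right) = -8$)
$\left(\left(H + L 285\right) + 270908\right) - 45913 = \left(\left(200 - 2280\right) + 270908\right) - 45913 = \left(-2080 + 270908\right) - 45913 = 268828 - 45913 = 222915$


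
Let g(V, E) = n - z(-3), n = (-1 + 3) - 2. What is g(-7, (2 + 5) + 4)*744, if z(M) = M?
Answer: 2232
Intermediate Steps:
n = 0 (n = 2 - 2 = 0)
g(V, E) = 3 (g(V, E) = 0 - 1*(-3) = 0 + 3 = 3)
g(-7, (2 + 5) + 4)*744 = 3*744 = 2232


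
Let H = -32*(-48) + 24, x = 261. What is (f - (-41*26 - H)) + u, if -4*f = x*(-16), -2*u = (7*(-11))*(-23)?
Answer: 5569/2 ≈ 2784.5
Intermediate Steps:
u = -1771/2 (u = -7*(-11)*(-23)/2 = -(-77)*(-23)/2 = -½*1771 = -1771/2 ≈ -885.50)
H = 1560 (H = 1536 + 24 = 1560)
f = 1044 (f = -261*(-16)/4 = -¼*(-4176) = 1044)
(f - (-41*26 - H)) + u = (1044 - (-41*26 - 1*1560)) - 1771/2 = (1044 - (-1066 - 1560)) - 1771/2 = (1044 - 1*(-2626)) - 1771/2 = (1044 + 2626) - 1771/2 = 3670 - 1771/2 = 5569/2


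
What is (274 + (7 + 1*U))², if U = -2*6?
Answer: 72361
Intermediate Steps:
U = -12
(274 + (7 + 1*U))² = (274 + (7 + 1*(-12)))² = (274 + (7 - 12))² = (274 - 5)² = 269² = 72361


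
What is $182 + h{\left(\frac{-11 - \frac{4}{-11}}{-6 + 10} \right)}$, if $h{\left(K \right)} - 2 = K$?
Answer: $\frac{7979}{44} \approx 181.34$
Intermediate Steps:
$h{\left(K \right)} = 2 + K$
$182 + h{\left(\frac{-11 - \frac{4}{-11}}{-6 + 10} \right)} = 182 + \left(2 + \frac{-11 - \frac{4}{-11}}{-6 + 10}\right) = 182 + \left(2 + \frac{-11 - - \frac{4}{11}}{4}\right) = 182 + \left(2 + \left(-11 + \frac{4}{11}\right) \frac{1}{4}\right) = 182 + \left(2 - \frac{117}{44}\right) = 182 - \frac{29}{44} = \frac{7979}{44}$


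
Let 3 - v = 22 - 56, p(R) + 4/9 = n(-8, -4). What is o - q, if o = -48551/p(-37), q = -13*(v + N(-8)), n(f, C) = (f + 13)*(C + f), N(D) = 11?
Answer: 776415/544 ≈ 1427.2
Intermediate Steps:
n(f, C) = (13 + f)*(C + f)
p(R) = -544/9 (p(R) = -4/9 + ((-8)² + 13*(-4) + 13*(-8) - 4*(-8)) = -4/9 + (64 - 52 - 104 + 32) = -4/9 - 60 = -544/9)
v = 37 (v = 3 - (22 - 56) = 3 - 1*(-34) = 3 + 34 = 37)
q = -624 (q = -13*(37 + 11) = -13*48 = -624)
o = 436959/544 (o = -48551/(-544/9) = -48551*(-9/544) = 436959/544 ≈ 803.23)
o - q = 436959/544 - 1*(-624) = 436959/544 + 624 = 776415/544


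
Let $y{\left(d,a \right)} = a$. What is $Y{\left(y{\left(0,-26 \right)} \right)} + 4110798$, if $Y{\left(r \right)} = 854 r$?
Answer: $4088594$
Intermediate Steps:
$Y{\left(y{\left(0,-26 \right)} \right)} + 4110798 = 854 \left(-26\right) + 4110798 = -22204 + 4110798 = 4088594$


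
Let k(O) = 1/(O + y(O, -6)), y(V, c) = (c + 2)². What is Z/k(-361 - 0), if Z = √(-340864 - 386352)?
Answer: -1380*I*√45451 ≈ -2.9421e+5*I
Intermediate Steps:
y(V, c) = (2 + c)²
Z = 4*I*√45451 (Z = √(-727216) = 4*I*√45451 ≈ 852.77*I)
k(O) = 1/(16 + O) (k(O) = 1/(O + (2 - 6)²) = 1/(O + (-4)²) = 1/(O + 16) = 1/(16 + O))
Z/k(-361 - 0) = (4*I*√45451)/(1/(16 + (-361 - 0))) = (4*I*√45451)/(1/(16 + (-361 - 1*0))) = (4*I*√45451)/(1/(16 + (-361 + 0))) = (4*I*√45451)/(1/(16 - 361)) = (4*I*√45451)/(1/(-345)) = (4*I*√45451)/(-1/345) = (4*I*√45451)*(-345) = -1380*I*√45451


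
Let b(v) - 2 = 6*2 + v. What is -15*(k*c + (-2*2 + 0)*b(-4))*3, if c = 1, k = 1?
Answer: 1755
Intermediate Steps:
b(v) = 14 + v (b(v) = 2 + (6*2 + v) = 2 + (12 + v) = 14 + v)
-15*(k*c + (-2*2 + 0)*b(-4))*3 = -15*(1*1 + (-2*2 + 0)*(14 - 4))*3 = -15*(1 + (-4 + 0)*10)*3 = -15*(1 - 4*10)*3 = -15*(1 - 40)*3 = -15*(-39)*3 = 585*3 = 1755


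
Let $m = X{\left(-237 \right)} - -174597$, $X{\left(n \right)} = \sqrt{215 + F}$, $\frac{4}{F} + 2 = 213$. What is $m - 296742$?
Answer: $-122145 + \frac{213 \sqrt{211}}{211} \approx -1.2213 \cdot 10^{5}$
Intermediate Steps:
$F = \frac{4}{211}$ ($F = \frac{4}{-2 + 213} = \frac{4}{211} \approx 0.018957$)
$X{\left(n \right)} = \frac{213 \sqrt{211}}{211}$ ($X{\left(n \right)} = \sqrt{215 + \frac{4}{211}} = \sqrt{\frac{45369}{211}} = \frac{213 \sqrt{211}}{211}$)
$m = 174597 + \frac{213 \sqrt{211}}{211}$ ($m = \frac{213 \sqrt{211}}{211} - -174597 = \frac{213 \sqrt{211}}{211} + 174597 = 174597 + \frac{213 \sqrt{211}}{211} \approx 1.7461 \cdot 10^{5}$)
$m - 296742 = \left(174597 + \frac{213 \sqrt{211}}{211}\right) - 296742 = -122145 + \frac{213 \sqrt{211}}{211}$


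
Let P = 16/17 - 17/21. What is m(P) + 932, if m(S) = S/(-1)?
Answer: 332677/357 ≈ 931.87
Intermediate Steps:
P = 47/357 (P = 16*(1/17) - 17*1/21 = 16/17 - 17/21 = 47/357 ≈ 0.13165)
m(S) = -S (m(S) = S*(-1) = -S)
m(P) + 932 = -1*47/357 + 932 = -47/357 + 932 = 332677/357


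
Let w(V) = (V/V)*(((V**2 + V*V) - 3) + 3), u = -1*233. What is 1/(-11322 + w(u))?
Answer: 1/97256 ≈ 1.0282e-5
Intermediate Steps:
u = -233
w(V) = 2*V**2 (w(V) = 1*(((V**2 + V**2) - 3) + 3) = 1*((2*V**2 - 3) + 3) = 1*((-3 + 2*V**2) + 3) = 1*(2*V**2) = 2*V**2)
1/(-11322 + w(u)) = 1/(-11322 + 2*(-233)**2) = 1/(-11322 + 2*54289) = 1/(-11322 + 108578) = 1/97256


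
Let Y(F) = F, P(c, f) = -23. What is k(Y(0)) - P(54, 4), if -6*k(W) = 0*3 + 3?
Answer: 45/2 ≈ 22.500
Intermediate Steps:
k(W) = -½ (k(W) = -(0*3 + 3)/6 = -(0 + 3)/6 = -⅙*3 = -½)
k(Y(0)) - P(54, 4) = -½ - 1*(-23) = -½ + 23 = 45/2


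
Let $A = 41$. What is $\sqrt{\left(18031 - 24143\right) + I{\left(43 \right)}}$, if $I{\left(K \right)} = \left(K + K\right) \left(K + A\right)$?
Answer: $2 \sqrt{278} \approx 33.347$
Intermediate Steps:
$I{\left(K \right)} = 2 K \left(41 + K\right)$ ($I{\left(K \right)} = \left(K + K\right) \left(K + 41\right) = 2 K \left(41 + K\right)$)
$\sqrt{\left(18031 - 24143\right) + I{\left(43 \right)}} = \sqrt{\left(18031 - 24143\right) + 2 \cdot 43 \left(41 + 43\right)} = \sqrt{\left(18031 - 24143\right) + 2 \cdot 43 \cdot 84} = \sqrt{-6112 + 7224} = \sqrt{1112} = 2 \sqrt{278}$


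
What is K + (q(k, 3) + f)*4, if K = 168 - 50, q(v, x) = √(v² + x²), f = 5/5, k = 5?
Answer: 122 + 4*√34 ≈ 145.32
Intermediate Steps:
f = 1 (f = (⅕)*5 = 1)
K = 118
K + (q(k, 3) + f)*4 = 118 + (√(5² + 3²) + 1)*4 = 118 + (√(25 + 9) + 1)*4 = 118 + (√34 + 1)*4 = 118 + (1 + √34)*4 = 118 + (4 + 4*√34) = 122 + 4*√34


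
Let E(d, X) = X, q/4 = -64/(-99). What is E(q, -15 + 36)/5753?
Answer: 21/5753 ≈ 0.0036503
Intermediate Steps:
q = 256/99 (q = 4*(-64/(-99)) = 4*(-64*(-1/99)) = 4*(64/99) = 256/99 ≈ 2.5859)
E(q, -15 + 36)/5753 = (-15 + 36)/5753 = 21*(1/5753) = 21/5753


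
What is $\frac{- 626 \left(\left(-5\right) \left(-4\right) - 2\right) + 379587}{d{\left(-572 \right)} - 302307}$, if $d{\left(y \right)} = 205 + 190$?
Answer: $- \frac{368319}{301912} \approx -1.22$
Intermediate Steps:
$d{\left(y \right)} = 395$
$\frac{- 626 \left(\left(-5\right) \left(-4\right) - 2\right) + 379587}{d{\left(-572 \right)} - 302307} = \frac{- 626 \left(\left(-5\right) \left(-4\right) - 2\right) + 379587}{395 - 302307} = \frac{- 626 \left(20 - 2\right) + 379587}{-301912} = \left(\left(-626\right) 18 + 379587\right) \left(- \frac{1}{301912}\right) = \left(-11268 + 379587\right) \left(- \frac{1}{301912}\right) = 368319 \left(- \frac{1}{301912}\right) = - \frac{368319}{301912}$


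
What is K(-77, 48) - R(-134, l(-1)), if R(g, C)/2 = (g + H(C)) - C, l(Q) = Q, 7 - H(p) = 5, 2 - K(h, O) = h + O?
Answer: 293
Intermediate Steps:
K(h, O) = 2 - O - h (K(h, O) = 2 - (h + O) = 2 - (O + h) = 2 + (-O - h) = 2 - O - h)
H(p) = 2 (H(p) = 7 - 1*5 = 7 - 5 = 2)
R(g, C) = 4 - 2*C + 2*g (R(g, C) = 2*((g + 2) - C) = 2*((2 + g) - C) = 2*(2 + g - C) = 4 - 2*C + 2*g)
K(-77, 48) - R(-134, l(-1)) = (2 - 1*48 - 1*(-77)) - (4 - 2*(-1) + 2*(-134)) = (2 - 48 + 77) - (4 + 2 - 268) = 31 - 1*(-262) = 31 + 262 = 293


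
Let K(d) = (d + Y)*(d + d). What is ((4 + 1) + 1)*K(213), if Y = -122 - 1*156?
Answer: -166140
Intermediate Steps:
Y = -278 (Y = -122 - 156 = -278)
K(d) = 2*d*(-278 + d) (K(d) = (d - 278)*(d + d) = (-278 + d)*(2*d) = 2*d*(-278 + d))
((4 + 1) + 1)*K(213) = ((4 + 1) + 1)*(2*213*(-278 + 213)) = (5 + 1)*(2*213*(-65)) = 6*(-27690) = -166140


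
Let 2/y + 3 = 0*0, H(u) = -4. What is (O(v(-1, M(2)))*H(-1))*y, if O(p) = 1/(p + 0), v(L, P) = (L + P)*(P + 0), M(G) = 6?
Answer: 4/45 ≈ 0.088889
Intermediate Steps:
v(L, P) = P*(L + P) (v(L, P) = (L + P)*P = P*(L + P))
O(p) = 1/p
y = -⅔ (y = 2/(-3 + 0*0) = 2/(-3 + 0) = 2/(-3) = 2*(-⅓) = -⅔ ≈ -0.66667)
(O(v(-1, M(2)))*H(-1))*y = (-4/(6*(-1 + 6)))*(-⅔) = (-4/(6*5))*(-⅔) = (-4/30)*(-⅔) = ((1/30)*(-4))*(-⅔) = -2/15*(-⅔) = 4/45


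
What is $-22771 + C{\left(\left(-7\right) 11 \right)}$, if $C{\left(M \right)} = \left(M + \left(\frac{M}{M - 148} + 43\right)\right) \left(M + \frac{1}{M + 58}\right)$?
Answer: $- \frac{28753051}{1425} \approx -20178.0$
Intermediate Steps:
$C{\left(M \right)} = \left(M + \frac{1}{58 + M}\right) \left(43 + M + \frac{M}{-148 + M}\right)$ ($C{\left(M \right)} = \left(M + \left(\frac{M}{-148 + M} + 43\right)\right) \left(M + \frac{1}{58 + M}\right) = \left(M + \left(43 + \frac{M}{-148 + M}\right)\right) \left(M + \frac{1}{58 + M}\right) = \left(43 + M + \frac{M}{-148 + M}\right) \left(M + \frac{1}{58 + M}\right) = \left(M + \frac{1}{58 + M}\right) \left(43 + M + \frac{M}{-148 + M}\right)$)
$-22771 + C{\left(\left(-7\right) 11 \right)} = -22771 + \frac{6364 - \left(\left(-7\right) 11\right)^{4} + 46 \left(\left(-7\right) 11\right)^{3} + 12395 \left(\left(-7\right) 11\right)^{2} + 369216 \left(\left(-7\right) 11\right)}{8584 - \left(\left(-7\right) 11\right)^{2} + 90 \left(\left(-7\right) 11\right)} = -22771 + \frac{6364 - \left(-77\right)^{4} + 46 \left(-77\right)^{3} + 12395 \left(-77\right)^{2} + 369216 \left(-77\right)}{8584 - \left(-77\right)^{2} + 90 \left(-77\right)} = -22771 + \frac{6364 - 35153041 + 46 \left(-456533\right) + 12395 \cdot 5929 - 28429632}{8584 - 5929 - 6930} = -22771 + \frac{6364 - 35153041 - 21000518 + 73489955 - 28429632}{8584 - 5929 - 6930} = -22771 + \frac{1}{-4275} \left(-11086872\right) = -22771 - - \frac{3695624}{1425} = -22771 + \frac{3695624}{1425} = - \frac{28753051}{1425}$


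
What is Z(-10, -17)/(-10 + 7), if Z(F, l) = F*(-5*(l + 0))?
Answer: 850/3 ≈ 283.33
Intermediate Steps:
Z(F, l) = -5*F*l (Z(F, l) = F*(-5*l) = -5*F*l)
Z(-10, -17)/(-10 + 7) = (-5*(-10)*(-17))/(-10 + 7) = -850/(-3) = -⅓*(-850) = 850/3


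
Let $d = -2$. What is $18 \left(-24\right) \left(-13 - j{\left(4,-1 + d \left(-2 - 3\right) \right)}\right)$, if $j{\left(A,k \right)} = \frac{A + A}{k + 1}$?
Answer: $\frac{29808}{5} \approx 5961.6$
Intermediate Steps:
$j{\left(A,k \right)} = \frac{2 A}{1 + k}$
$18 \left(-24\right) \left(-13 - j{\left(4,-1 + d \left(-2 - 3\right) \right)}\right) = 18 \left(-24\right) \left(-13 - 2 \cdot 4 \frac{1}{1 - \left(1 + 2 \left(-2 - 3\right)\right)}\right) = - 432 \left(-13 - 2 \cdot 4 \frac{1}{1 - \left(1 + 2 \left(-2 - 3\right)\right)}\right) = - 432 \left(-13 - 2 \cdot 4 \frac{1}{1 - -9}\right) = - 432 \left(-13 - 2 \cdot 4 \frac{1}{1 + \left(-1 + 10\right)}\right) = - 432 \left(-13 - 2 \cdot 4 \frac{1}{1 + 9}\right) = - 432 \left(-13 - 2 \cdot 4 \cdot \frac{1}{10}\right) = - 432 \left(-13 - \frac{4}{5}\right) = \left(-432\right) \left(- \frac{69}{5}\right) = \frac{29808}{5}$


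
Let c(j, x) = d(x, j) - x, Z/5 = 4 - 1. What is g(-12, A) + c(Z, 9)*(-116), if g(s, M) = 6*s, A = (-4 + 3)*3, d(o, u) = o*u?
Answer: -14688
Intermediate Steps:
Z = 15 (Z = 5*(4 - 1) = 5*3 = 15)
A = -3 (A = -1*3 = -3)
c(j, x) = -x + j*x (c(j, x) = x*j - x = j*x - x = -x + j*x)
g(-12, A) + c(Z, 9)*(-116) = 6*(-12) + (9*(-1 + 15))*(-116) = -72 + (9*14)*(-116) = -72 + 126*(-116) = -72 - 14616 = -14688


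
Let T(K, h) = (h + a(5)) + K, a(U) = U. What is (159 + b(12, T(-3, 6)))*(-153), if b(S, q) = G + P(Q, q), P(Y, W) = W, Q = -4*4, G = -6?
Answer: -24633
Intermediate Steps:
Q = -16
T(K, h) = 5 + K + h (T(K, h) = (h + 5) + K = (5 + h) + K = 5 + K + h)
b(S, q) = -6 + q
(159 + b(12, T(-3, 6)))*(-153) = (159 + (-6 + (5 - 3 + 6)))*(-153) = (159 + (-6 + 8))*(-153) = (159 + 2)*(-153) = 161*(-153) = -24633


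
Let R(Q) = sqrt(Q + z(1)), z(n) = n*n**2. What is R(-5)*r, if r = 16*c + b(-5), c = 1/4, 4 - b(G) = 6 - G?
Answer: -6*I ≈ -6.0*I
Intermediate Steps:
b(G) = -2 + G (b(G) = 4 - (6 - G) = 4 + (-6 + G) = -2 + G)
c = 1/4 ≈ 0.25000
r = -3 (r = 16*(1/4) + (-2 - 5) = 4 - 7 = -3)
z(n) = n**3
R(Q) = sqrt(1 + Q) (R(Q) = sqrt(Q + 1**3) = sqrt(Q + 1) = sqrt(1 + Q))
R(-5)*r = sqrt(1 - 5)*(-3) = sqrt(-4)*(-3) = (2*I)*(-3) = -6*I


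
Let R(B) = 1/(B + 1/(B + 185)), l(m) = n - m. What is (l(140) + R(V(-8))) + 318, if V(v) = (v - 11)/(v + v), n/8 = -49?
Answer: -12119734/56857 ≈ -213.16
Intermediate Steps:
n = -392 (n = 8*(-49) = -392)
V(v) = (-11 + v)/(2*v) (V(v) = (-11 + v)/((2*v)) = (-11 + v)*(1/(2*v)) = (-11 + v)/(2*v))
l(m) = -392 - m
R(B) = 1/(B + 1/(185 + B))
(l(140) + R(V(-8))) + 318 = ((-392 - 1*140) + (185 + (½)*(-11 - 8)/(-8))/(1 + ((½)*(-11 - 8)/(-8))² + 185*((½)*(-11 - 8)/(-8)))) + 318 = ((-392 - 140) + (185 + (½)*(-⅛)*(-19))/(1 + ((½)*(-⅛)*(-19))² + 185*((½)*(-⅛)*(-19)))) + 318 = (-532 + (185 + 19/16)/(1 + (19/16)² + 185*(19/16))) + 318 = (-532 + (2979/16)/(1 + 361/256 + 3515/16)) + 318 = (-532 + (2979/16)/(56857/256)) + 318 = (-532 + (256/56857)*(2979/16)) + 318 = (-532 + 47664/56857) + 318 = -30200260/56857 + 318 = -12119734/56857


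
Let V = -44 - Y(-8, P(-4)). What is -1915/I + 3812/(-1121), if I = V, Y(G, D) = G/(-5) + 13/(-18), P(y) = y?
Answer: 177807682/4527719 ≈ 39.271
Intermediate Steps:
Y(G, D) = -13/18 - G/5 (Y(G, D) = G*(-1/5) + 13*(-1/18) = -G/5 - 13/18 = -13/18 - G/5)
V = -4039/90 (V = -44 - (-13/18 - 1/5*(-8)) = -44 - (-13/18 + 8/5) = -44 - 1*79/90 = -44 - 79/90 = -4039/90 ≈ -44.878)
I = -4039/90 ≈ -44.878
-1915/I + 3812/(-1121) = -1915/(-4039/90) + 3812/(-1121) = -1915*(-90/4039) + 3812*(-1/1121) = 172350/4039 - 3812/1121 = 177807682/4527719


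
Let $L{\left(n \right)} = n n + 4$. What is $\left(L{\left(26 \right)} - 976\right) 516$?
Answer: $-152736$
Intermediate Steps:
$L{\left(n \right)} = 4 + n^{2}$ ($L{\left(n \right)} = n^{2} + 4 = 4 + n^{2}$)
$\left(L{\left(26 \right)} - 976\right) 516 = \left(\left(4 + 26^{2}\right) - 976\right) 516 = \left(\left(4 + 676\right) - 976\right) 516 = \left(680 - 976\right) 516 = \left(-296\right) 516 = -152736$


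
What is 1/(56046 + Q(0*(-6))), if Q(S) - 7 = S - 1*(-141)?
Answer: 1/56194 ≈ 1.7795e-5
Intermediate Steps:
Q(S) = 148 + S (Q(S) = 7 + (S - 1*(-141)) = 7 + (S + 141) = 7 + (141 + S) = 148 + S)
1/(56046 + Q(0*(-6))) = 1/(56046 + (148 + 0*(-6))) = 1/(56046 + (148 + 0)) = 1/(56046 + 148) = 1/56194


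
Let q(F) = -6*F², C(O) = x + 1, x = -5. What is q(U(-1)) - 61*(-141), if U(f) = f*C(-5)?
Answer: 8505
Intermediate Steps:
C(O) = -4 (C(O) = -5 + 1 = -4)
U(f) = -4*f (U(f) = f*(-4) = -4*f)
q(U(-1)) - 61*(-141) = -6*(-4*(-1))² - 61*(-141) = -6*4² + 8601 = -6*16 + 8601 = -96 + 8601 = 8505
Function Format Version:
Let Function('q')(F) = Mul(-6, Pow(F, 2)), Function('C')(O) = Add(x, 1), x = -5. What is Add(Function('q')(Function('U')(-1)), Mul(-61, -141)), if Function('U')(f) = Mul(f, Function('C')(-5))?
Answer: 8505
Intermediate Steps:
Function('C')(O) = -4 (Function('C')(O) = Add(-5, 1) = -4)
Function('U')(f) = Mul(-4, f) (Function('U')(f) = Mul(f, -4) = Mul(-4, f))
Add(Function('q')(Function('U')(-1)), Mul(-61, -141)) = Add(Mul(-6, Pow(Mul(-4, -1), 2)), Mul(-61, -141)) = Add(Mul(-6, Pow(4, 2)), 8601) = Add(Mul(-6, 16), 8601) = Add(-96, 8601) = 8505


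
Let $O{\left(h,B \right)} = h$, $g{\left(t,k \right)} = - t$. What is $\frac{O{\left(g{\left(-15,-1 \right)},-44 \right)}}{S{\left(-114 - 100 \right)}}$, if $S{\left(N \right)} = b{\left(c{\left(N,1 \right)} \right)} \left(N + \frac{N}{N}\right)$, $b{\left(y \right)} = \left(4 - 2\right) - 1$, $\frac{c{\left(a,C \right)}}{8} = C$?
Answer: $- \frac{5}{71} \approx -0.070423$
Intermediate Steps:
$c{\left(a,C \right)} = 8 C$
$b{\left(y \right)} = 1$ ($b{\left(y \right)} = 2 - 1 = 1$)
$S{\left(N \right)} = 1 + N$ ($S{\left(N \right)} = 1 \left(N + \frac{N}{N}\right) = 1 \left(N + 1\right) = 1 \left(1 + N\right) = 1 + N$)
$\frac{O{\left(g{\left(-15,-1 \right)},-44 \right)}}{S{\left(-114 - 100 \right)}} = \frac{\left(-1\right) \left(-15\right)}{1 - 214} = \frac{15}{1 - 214} = \frac{15}{-213} = 15 \left(- \frac{1}{213}\right) = - \frac{5}{71}$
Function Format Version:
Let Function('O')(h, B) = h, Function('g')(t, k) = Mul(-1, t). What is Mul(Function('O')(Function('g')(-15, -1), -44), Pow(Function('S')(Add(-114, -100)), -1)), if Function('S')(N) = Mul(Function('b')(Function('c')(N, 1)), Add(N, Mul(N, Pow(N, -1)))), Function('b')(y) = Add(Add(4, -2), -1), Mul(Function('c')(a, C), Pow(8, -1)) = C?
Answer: Rational(-5, 71) ≈ -0.070423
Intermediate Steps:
Function('c')(a, C) = Mul(8, C)
Function('b')(y) = 1 (Function('b')(y) = Add(2, -1) = 1)
Function('S')(N) = Add(1, N) (Function('S')(N) = Mul(1, Add(N, Mul(N, Pow(N, -1)))) = Mul(1, Add(N, 1)) = Mul(1, Add(1, N)) = Add(1, N))
Mul(Function('O')(Function('g')(-15, -1), -44), Pow(Function('S')(Add(-114, -100)), -1)) = Mul(Mul(-1, -15), Pow(Add(1, Add(-114, -100)), -1)) = Mul(15, Pow(Add(1, -214), -1)) = Mul(15, Pow(-213, -1)) = Mul(15, Rational(-1, 213)) = Rational(-5, 71)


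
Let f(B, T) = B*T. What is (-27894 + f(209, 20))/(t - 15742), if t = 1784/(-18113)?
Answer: 214765841/142568315 ≈ 1.5064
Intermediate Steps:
t = -1784/18113 (t = 1784*(-1/18113) = -1784/18113 ≈ -0.098493)
(-27894 + f(209, 20))/(t - 15742) = (-27894 + 209*20)/(-1784/18113 - 15742) = (-27894 + 4180)/(-285136630/18113) = -23714*(-18113/285136630) = 214765841/142568315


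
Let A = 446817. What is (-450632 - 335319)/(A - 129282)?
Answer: -785951/317535 ≈ -2.4752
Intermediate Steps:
(-450632 - 335319)/(A - 129282) = (-450632 - 335319)/(446817 - 129282) = -785951/317535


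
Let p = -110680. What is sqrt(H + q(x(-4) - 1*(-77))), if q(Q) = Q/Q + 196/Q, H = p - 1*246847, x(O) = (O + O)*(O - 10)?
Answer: I*sqrt(28959522)/9 ≈ 597.93*I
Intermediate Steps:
x(O) = 2*O*(-10 + O) (x(O) = (2*O)*(-10 + O) = 2*O*(-10 + O))
H = -357527 (H = -110680 - 1*246847 = -110680 - 246847 = -357527)
q(Q) = 1 + 196/Q
sqrt(H + q(x(-4) - 1*(-77))) = sqrt(-357527 + (196 + (2*(-4)*(-10 - 4) - 1*(-77)))/(2*(-4)*(-10 - 4) - 1*(-77))) = sqrt(-357527 + (196 + (2*(-4)*(-14) + 77))/(2*(-4)*(-14) + 77)) = sqrt(-357527 + (196 + (112 + 77))/(112 + 77)) = sqrt(-357527 + (196 + 189)/189) = sqrt(-357527 + (1/189)*385) = sqrt(-357527 + 55/27) = sqrt(-9653174/27) = I*sqrt(28959522)/9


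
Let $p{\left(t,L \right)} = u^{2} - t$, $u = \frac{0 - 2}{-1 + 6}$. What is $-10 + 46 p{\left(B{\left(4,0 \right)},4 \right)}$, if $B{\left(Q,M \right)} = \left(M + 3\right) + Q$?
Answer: $- \frac{8116}{25} \approx -324.64$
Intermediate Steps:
$B{\left(Q,M \right)} = 3 + M + Q$ ($B{\left(Q,M \right)} = \left(3 + M\right) + Q = 3 + M + Q$)
$u = - \frac{2}{5} \approx -0.4$
$p{\left(t,L \right)} = \frac{4}{25} - t$ ($p{\left(t,L \right)} = \left(- \frac{2}{5}\right)^{2} - t = \frac{4}{25} - t$)
$-10 + 46 p{\left(B{\left(4,0 \right)},4 \right)} = -10 + 46 \left(\frac{4}{25} - \left(3 + 0 + 4\right)\right) = -10 + 46 \left(\frac{4}{25} - 7\right) = -10 + 46 \left(- \frac{171}{25}\right) = -10 - \frac{7866}{25} = - \frac{8116}{25}$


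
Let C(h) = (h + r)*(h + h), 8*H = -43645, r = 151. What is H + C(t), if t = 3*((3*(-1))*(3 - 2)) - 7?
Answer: -78205/8 ≈ -9775.6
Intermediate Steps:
H = -43645/8 (H = (⅛)*(-43645) = -43645/8 ≈ -5455.6)
t = -16 (t = 3*(-3*1) - 7 = 3*(-3) - 7 = -9 - 7 = -16)
C(h) = 2*h*(151 + h) (C(h) = (h + 151)*(h + h) = (151 + h)*(2*h) = 2*h*(151 + h))
H + C(t) = -43645/8 + 2*(-16)*(151 - 16) = -43645/8 + 2*(-16)*135 = -43645/8 - 4320 = -78205/8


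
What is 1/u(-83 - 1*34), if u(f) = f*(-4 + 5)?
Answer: -1/117 ≈ -0.0085470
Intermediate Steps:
u(f) = f (u(f) = f*1 = f)
1/u(-83 - 1*34) = 1/(-83 - 1*34) = 1/(-83 - 34) = 1/(-117) = -1/117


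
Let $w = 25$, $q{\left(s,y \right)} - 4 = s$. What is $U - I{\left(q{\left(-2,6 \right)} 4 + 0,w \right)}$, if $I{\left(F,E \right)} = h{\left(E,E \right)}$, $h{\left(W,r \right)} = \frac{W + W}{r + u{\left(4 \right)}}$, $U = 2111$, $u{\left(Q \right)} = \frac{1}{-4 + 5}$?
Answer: $\frac{27418}{13} \approx 2109.1$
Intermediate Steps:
$u{\left(Q \right)} = 1$ ($u{\left(Q \right)} = 1^{-1} = 1$)
$q{\left(s,y \right)} = 4 + s$
$h{\left(W,r \right)} = \frac{2 W}{1 + r}$ ($h{\left(W,r \right)} = \frac{W + W}{r + 1} = \frac{2 W}{1 + r}$)
$I{\left(F,E \right)} = \frac{2 E}{1 + E}$
$U - I{\left(q{\left(-2,6 \right)} 4 + 0,w \right)} = 2111 - 2 \cdot 25 \frac{1}{1 + 25} = 2111 - 2 \cdot 25 \cdot \frac{1}{26} = 2111 - \frac{25}{13} = \frac{27418}{13}$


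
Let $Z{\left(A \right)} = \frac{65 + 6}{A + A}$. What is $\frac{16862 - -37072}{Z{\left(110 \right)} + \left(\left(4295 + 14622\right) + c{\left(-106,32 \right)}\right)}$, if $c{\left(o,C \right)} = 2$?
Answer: $\frac{3955160}{1387417} \approx 2.8507$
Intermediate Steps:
$Z{\left(A \right)} = \frac{71}{2 A}$
$\frac{16862 - -37072}{Z{\left(110 \right)} + \left(\left(4295 + 14622\right) + c{\left(-106,32 \right)}\right)} = \frac{16862 - -37072}{\frac{71}{2 \cdot 110} + \left(\left(4295 + 14622\right) + 2\right)} = \frac{16862 + 37072}{\frac{71}{2} \cdot \frac{1}{110} + \left(18917 + 2\right)} = \frac{53934}{\frac{71}{220} + 18919} = \frac{53934}{\frac{4162251}{220}} = 53934 \cdot \frac{220}{4162251} = \frac{3955160}{1387417}$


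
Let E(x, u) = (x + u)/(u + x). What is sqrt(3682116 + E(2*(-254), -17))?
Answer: sqrt(3682117) ≈ 1918.9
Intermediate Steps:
E(x, u) = 1 (E(x, u) = (u + x)/(u + x) = 1)
sqrt(3682116 + E(2*(-254), -17)) = sqrt(3682116 + 1) = sqrt(3682117)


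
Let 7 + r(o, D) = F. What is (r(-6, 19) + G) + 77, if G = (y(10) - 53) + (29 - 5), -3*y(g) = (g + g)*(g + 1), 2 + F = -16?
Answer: -151/3 ≈ -50.333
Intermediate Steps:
F = -18 (F = -2 - 16 = -18)
y(g) = -2*g*(1 + g)/3 (y(g) = -(g + g)*(g + 1)/3 = -2*g*(1 + g)/3)
G = -307/3 (G = (-⅔*10*(1 + 10) - 53) + (29 - 5) = (-⅔*10*11 - 53) + 24 = (-220/3 - 53) + 24 = -379/3 + 24 = -307/3 ≈ -102.33)
r(o, D) = -25 (r(o, D) = -7 - 18 = -25)
(r(-6, 19) + G) + 77 = (-25 - 307/3) + 77 = -382/3 + 77 = -151/3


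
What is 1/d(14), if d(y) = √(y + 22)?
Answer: ⅙ ≈ 0.16667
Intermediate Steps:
d(y) = √(22 + y)
1/d(14) = 1/(√(22 + 14)) = 1/(√36) = 1/6 = ⅙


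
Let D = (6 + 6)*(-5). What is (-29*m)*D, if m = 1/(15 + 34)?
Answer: 1740/49 ≈ 35.510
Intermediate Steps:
m = 1/49 ≈ 0.020408
D = -60 (D = 12*(-5) = -60)
(-29*m)*D = -29*1/49*(-60) = -29/49*(-60) = 1740/49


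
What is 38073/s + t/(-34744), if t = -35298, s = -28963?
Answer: -150236169/503145236 ≈ -0.29859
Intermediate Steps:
38073/s + t/(-34744) = 38073/(-28963) - 35298/(-34744) = 38073*(-1/28963) - 35298*(-1/34744) = -38073/28963 + 17649/17372 = -150236169/503145236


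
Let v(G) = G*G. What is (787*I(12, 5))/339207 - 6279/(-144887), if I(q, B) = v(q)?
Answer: 6183211563/16382228203 ≈ 0.37743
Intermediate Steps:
v(G) = G**2
I(q, B) = q**2
(787*I(12, 5))/339207 - 6279/(-144887) = (787*12**2)/339207 - 6279/(-144887) = (787*144)*(1/339207) - 6279*(-1/144887) = 113328*(1/339207) + 6279/144887 = 37776/113069 + 6279/144887 = 6183211563/16382228203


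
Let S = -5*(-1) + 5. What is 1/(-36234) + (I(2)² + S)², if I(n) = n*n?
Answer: 24494183/36234 ≈ 676.00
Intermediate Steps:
I(n) = n²
S = 10 (S = 5 + 5 = 10)
1/(-36234) + (I(2)² + S)² = 1/(-36234) + ((2²)² + 10)² = -1/36234 + (4² + 10)² = -1/36234 + (16 + 10)² = -1/36234 + 26² = -1/36234 + 676 = 24494183/36234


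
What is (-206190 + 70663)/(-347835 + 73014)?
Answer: 135527/274821 ≈ 0.49315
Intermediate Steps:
(-206190 + 70663)/(-347835 + 73014) = -135527/(-274821) = -135527*(-1/274821) = 135527/274821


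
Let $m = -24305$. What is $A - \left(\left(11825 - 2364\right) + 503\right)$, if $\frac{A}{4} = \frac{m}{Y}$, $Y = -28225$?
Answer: $- \frac{56227336}{5645} \approx -9960.6$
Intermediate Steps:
$A = \frac{19444}{5645}$ ($A = 4 \left(- \frac{24305}{-28225}\right) = 4 \left(\left(-24305\right) \left(- \frac{1}{28225}\right)\right) = 4 \cdot \frac{4861}{5645} = \frac{19444}{5645} \approx 3.4445$)
$A - \left(\left(11825 - 2364\right) + 503\right) = \frac{19444}{5645} - \left(\left(11825 - 2364\right) + 503\right) = \frac{19444}{5645} - \left(9461 + 503\right) = \frac{19444}{5645} - 9964 = - \frac{56227336}{5645}$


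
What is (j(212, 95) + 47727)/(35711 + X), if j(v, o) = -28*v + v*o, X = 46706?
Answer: 61931/82417 ≈ 0.75143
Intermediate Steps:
j(v, o) = -28*v + o*v
(j(212, 95) + 47727)/(35711 + X) = (212*(-28 + 95) + 47727)/(35711 + 46706) = (212*67 + 47727)/82417 = (14204 + 47727)*(1/82417) = 61931*(1/82417) = 61931/82417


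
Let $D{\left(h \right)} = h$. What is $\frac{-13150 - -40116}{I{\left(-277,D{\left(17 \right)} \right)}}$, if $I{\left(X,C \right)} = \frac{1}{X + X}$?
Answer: $-14939164$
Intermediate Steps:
$I{\left(X,C \right)} = \frac{1}{2 X}$
$\frac{-13150 - -40116}{I{\left(-277,D{\left(17 \right)} \right)}} = \frac{-13150 - -40116}{\frac{1}{2} \frac{1}{-277}} = \frac{-13150 + 40116}{\frac{1}{2} \left(- \frac{1}{277}\right)} = \frac{26966}{- \frac{1}{554}} = 26966 \left(-554\right) = -14939164$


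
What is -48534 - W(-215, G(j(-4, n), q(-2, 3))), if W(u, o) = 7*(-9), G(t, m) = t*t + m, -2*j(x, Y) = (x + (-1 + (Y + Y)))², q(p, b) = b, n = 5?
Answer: -48471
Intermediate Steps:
j(x, Y) = -(-1 + x + 2*Y)²/2 (j(x, Y) = -(x + (-1 + (Y + Y)))²/2 = -(x + (-1 + 2*Y))²/2 = -(-1 + x + 2*Y)²/2)
G(t, m) = m + t² (G(t, m) = t² + m = m + t²)
W(u, o) = -63
-48534 - W(-215, G(j(-4, n), q(-2, 3))) = -48534 - 1*(-63) = -48534 + 63 = -48471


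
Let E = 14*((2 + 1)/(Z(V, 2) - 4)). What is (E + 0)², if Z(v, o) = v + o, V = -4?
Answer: 49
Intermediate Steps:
Z(v, o) = o + v
E = -7 (E = 14*((2 + 1)/((2 - 4) - 4)) = 14*(3/(-2 - 4)) = 14*(3/(-6)) = 14*(3*(-⅙)) = 14*(-½) = -7)
(E + 0)² = (-7 + 0)² = (-7)² = 49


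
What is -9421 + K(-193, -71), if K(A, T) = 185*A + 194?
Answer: -44932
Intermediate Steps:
K(A, T) = 194 + 185*A
-9421 + K(-193, -71) = -9421 + (194 + 185*(-193)) = -9421 + (194 - 35705) = -9421 - 35511 = -44932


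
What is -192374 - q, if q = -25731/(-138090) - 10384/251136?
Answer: -69493897902121/361243440 ≈ -1.9237e+5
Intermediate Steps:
q = 52375561/361243440 (q = -25731*(-1/138090) - 10384*1/251136 = 8577/46030 - 649/15696 = 52375561/361243440 ≈ 0.14499)
-192374 - q = -192374 - 1*52375561/361243440 = -192374 - 52375561/361243440 = -69493897902121/361243440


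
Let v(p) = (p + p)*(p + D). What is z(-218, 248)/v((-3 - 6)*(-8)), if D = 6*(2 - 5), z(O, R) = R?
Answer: 31/972 ≈ 0.031893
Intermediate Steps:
D = -18 (D = 6*(-3) = -18)
v(p) = 2*p*(-18 + p) (v(p) = (p + p)*(p - 18) = (2*p)*(-18 + p) = 2*p*(-18 + p))
z(-218, 248)/v((-3 - 6)*(-8)) = 248/((2*((-3 - 6)*(-8))*(-18 + (-3 - 6)*(-8)))) = 248/((2*(-9*(-8))*(-18 - 9*(-8)))) = 248/((2*72*(-18 + 72))) = 248/((2*72*54)) = 248/7776 = 248*(1/7776) = 31/972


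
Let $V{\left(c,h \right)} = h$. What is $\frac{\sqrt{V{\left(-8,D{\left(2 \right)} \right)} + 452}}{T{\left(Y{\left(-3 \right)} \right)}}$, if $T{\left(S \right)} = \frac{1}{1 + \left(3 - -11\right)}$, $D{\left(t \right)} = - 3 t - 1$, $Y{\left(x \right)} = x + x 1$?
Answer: $15 \sqrt{445} \approx 316.43$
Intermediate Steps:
$Y{\left(x \right)} = 2 x$ ($Y{\left(x \right)} = x + x = 2 x$)
$D{\left(t \right)} = -1 - 3 t$
$T{\left(S \right)} = \frac{1}{15}$ ($T{\left(S \right)} = \frac{1}{1 + \left(3 + 11\right)} = \frac{1}{1 + 14} = \frac{1}{15}$)
$\frac{\sqrt{V{\left(-8,D{\left(2 \right)} \right)} + 452}}{T{\left(Y{\left(-3 \right)} \right)}} = \sqrt{\left(-1 - 6\right) + 452} \frac{1}{\frac{1}{15}} = \sqrt{\left(-1 - 6\right) + 452} \cdot 15 = \sqrt{-7 + 452} \cdot 15 = \sqrt{445} \cdot 15 = 15 \sqrt{445}$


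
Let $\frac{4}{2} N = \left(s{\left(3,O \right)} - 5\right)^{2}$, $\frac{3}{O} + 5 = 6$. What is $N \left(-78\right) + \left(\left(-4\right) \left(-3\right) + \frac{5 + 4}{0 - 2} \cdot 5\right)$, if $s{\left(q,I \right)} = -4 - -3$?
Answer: $- \frac{2829}{2} \approx -1414.5$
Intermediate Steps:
$O = 3$ ($O = \frac{3}{-5 + 6} = \frac{3}{1} = 3 \cdot 1 = 3$)
$s{\left(q,I \right)} = -1$ ($s{\left(q,I \right)} = -4 + 3 = -1$)
$N = 18$ ($N = \frac{\left(-1 - 5\right)^{2}}{2} = \frac{\left(-6\right)^{2}}{2} = \frac{1}{2} \cdot 36 = 18$)
$N \left(-78\right) + \left(\left(-4\right) \left(-3\right) + \frac{5 + 4}{0 - 2} \cdot 5\right) = 18 \left(-78\right) + \left(\left(-4\right) \left(-3\right) + \frac{5 + 4}{0 - 2} \cdot 5\right) = -1404 + \left(12 + \frac{9}{-2} \cdot 5\right) = -1404 + \left(12 + 9 \left(- \frac{1}{2}\right) 5\right) = -1404 + \left(12 - \frac{45}{2}\right) = -1404 - \frac{21}{2} = - \frac{2829}{2}$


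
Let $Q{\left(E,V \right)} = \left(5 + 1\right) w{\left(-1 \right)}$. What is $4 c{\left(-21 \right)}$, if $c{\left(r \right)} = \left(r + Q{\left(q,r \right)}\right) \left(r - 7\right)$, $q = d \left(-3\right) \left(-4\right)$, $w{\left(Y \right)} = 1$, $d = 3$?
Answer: $1680$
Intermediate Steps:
$q = 36$ ($q = 3 \left(-3\right) \left(-4\right) = \left(-9\right) \left(-4\right) = 36$)
$Q{\left(E,V \right)} = 6$ ($Q{\left(E,V \right)} = \left(5 + 1\right) 1 = 6 \cdot 1 = 6$)
$c{\left(r \right)} = \left(-7 + r\right) \left(6 + r\right)$ ($c{\left(r \right)} = \left(r + 6\right) \left(r - 7\right) = \left(6 + r\right) \left(-7 + r\right) = \left(-7 + r\right) \left(6 + r\right)$)
$4 c{\left(-21 \right)} = 4 \left(-42 + \left(-21\right)^{2} - -21\right) = 4 \left(-42 + 441 + 21\right) = 4 \cdot 420 = 1680$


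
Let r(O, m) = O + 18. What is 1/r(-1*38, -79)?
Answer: -1/20 ≈ -0.050000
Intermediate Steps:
r(O, m) = 18 + O
1/r(-1*38, -79) = 1/(18 - 1*38) = 1/(18 - 38) = 1/(-20) = -1/20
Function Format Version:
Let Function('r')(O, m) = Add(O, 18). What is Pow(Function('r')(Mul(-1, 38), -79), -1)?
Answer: Rational(-1, 20) ≈ -0.050000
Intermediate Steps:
Function('r')(O, m) = Add(18, O)
Pow(Function('r')(Mul(-1, 38), -79), -1) = Pow(Add(18, Mul(-1, 38)), -1) = Pow(Add(18, -38), -1) = Pow(-20, -1) = Rational(-1, 20)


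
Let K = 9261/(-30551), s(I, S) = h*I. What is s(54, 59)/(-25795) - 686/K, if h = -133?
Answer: 225188572/99495 ≈ 2263.3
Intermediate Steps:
s(I, S) = -133*I
K = -9261/30551 (K = 9261*(-1/30551) = -9261/30551 ≈ -0.30313)
s(54, 59)/(-25795) - 686/K = -133*54/(-25795) - 686/(-9261/30551) = -7182*(-1/25795) - 686*(-30551/9261) = 1026/3685 + 61102/27 = 225188572/99495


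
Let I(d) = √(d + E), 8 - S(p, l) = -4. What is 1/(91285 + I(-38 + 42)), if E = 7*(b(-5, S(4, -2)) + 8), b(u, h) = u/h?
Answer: 219084/19999082803 - 2*√2055/99995414015 ≈ 1.0954e-5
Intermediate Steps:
S(p, l) = 12 (S(p, l) = 8 - 1*(-4) = 8 + 4 = 12)
E = 637/12 (E = 7*(-5/12 + 8) = 7*(91/12) = 637/12 ≈ 53.083)
I(d) = √(637/12 + d) (I(d) = √(d + 637/12) = √(637/12 + d))
1/(91285 + I(-38 + 42)) = 1/(91285 + √(1911 + 36*(-38 + 42))/6) = 1/(91285 + √(1911 + 36*4)/6) = 1/(91285 + √(1911 + 144)/6) = 1/(91285 + √2055/6)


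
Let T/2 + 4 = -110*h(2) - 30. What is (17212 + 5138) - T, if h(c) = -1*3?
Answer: 21758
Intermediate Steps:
h(c) = -3
T = 592 (T = -8 + 2*(-110*(-3) - 30) = -8 + 2*(330 - 30) = -8 + 2*300 = -8 + 600 = 592)
(17212 + 5138) - T = (17212 + 5138) - 1*592 = 22350 - 592 = 21758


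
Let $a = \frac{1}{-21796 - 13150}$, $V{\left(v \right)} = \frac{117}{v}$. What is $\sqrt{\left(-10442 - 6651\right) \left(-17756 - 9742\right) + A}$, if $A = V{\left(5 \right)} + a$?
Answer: $\frac{\sqrt{14350081767191122810}}{174730} \approx 21680.0$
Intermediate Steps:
$a = - \frac{1}{34946}$ ($a = \frac{1}{-34946} = - \frac{1}{34946} \approx -2.8616 \cdot 10^{-5}$)
$A = \frac{4088677}{174730}$ ($A = \frac{117}{5} - \frac{1}{34946} = \frac{4088677}{174730} \approx 23.4$)
$\sqrt{\left(-10442 - 6651\right) \left(-17756 - 9742\right) + A} = \sqrt{\left(-10442 - 6651\right) \left(-17756 - 9742\right) + \frac{4088677}{174730}} = \sqrt{\left(-17093\right) \left(-27498\right) + \frac{4088677}{174730}} = \sqrt{470023314 + \frac{4088677}{174730}} = \sqrt{\frac{82127177743897}{174730}} = \frac{\sqrt{14350081767191122810}}{174730}$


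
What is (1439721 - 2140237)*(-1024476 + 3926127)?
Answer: -2032652951916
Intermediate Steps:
(1439721 - 2140237)*(-1024476 + 3926127) = -700516*2901651 = -2032652951916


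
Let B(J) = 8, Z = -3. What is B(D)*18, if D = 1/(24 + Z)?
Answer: 144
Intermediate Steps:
D = 1/21 (D = 1/(24 - 3) = 1/21 ≈ 0.047619)
B(D)*18 = 8*18 = 144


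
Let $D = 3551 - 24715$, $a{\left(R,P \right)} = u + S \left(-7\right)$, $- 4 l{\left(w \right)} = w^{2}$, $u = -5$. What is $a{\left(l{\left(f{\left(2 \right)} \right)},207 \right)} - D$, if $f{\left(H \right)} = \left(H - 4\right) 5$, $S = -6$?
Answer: $21201$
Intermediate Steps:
$f{\left(H \right)} = -20 + 5 H$ ($f{\left(H \right)} = \left(-4 + H\right) 5 = -20 + 5 H$)
$l{\left(w \right)} = - \frac{w^{2}}{4}$
$a{\left(R,P \right)} = 37$ ($a{\left(R,P \right)} = -5 - -42 = -5 + 42 = 37$)
$D = -21164$
$a{\left(l{\left(f{\left(2 \right)} \right)},207 \right)} - D = 37 - -21164 = 37 + 21164 = 21201$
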